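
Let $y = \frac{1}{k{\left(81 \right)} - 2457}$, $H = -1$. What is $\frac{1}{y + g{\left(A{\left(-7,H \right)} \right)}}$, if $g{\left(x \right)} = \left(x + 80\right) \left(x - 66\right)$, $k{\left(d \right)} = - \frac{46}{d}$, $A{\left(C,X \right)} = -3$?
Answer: $- \frac{199063}{1057621800} \approx -0.00018822$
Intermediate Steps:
$g{\left(x \right)} = \left(-66 + x\right) \left(80 + x\right)$ ($g{\left(x \right)} = \left(80 + x\right) \left(-66 + x\right) = \left(-66 + x\right) \left(80 + x\right)$)
$y = - \frac{81}{199063}$ ($y = \frac{1}{- \frac{46}{81} - 2457} = \frac{1}{- \frac{199063}{81}} = - \frac{81}{199063} \approx -0.00040691$)
$\frac{1}{y + g{\left(A{\left(-7,H \right)} \right)}} = \frac{1}{- \frac{81}{199063} + \left(-5280 + \left(-3\right)^{2} + 14 \left(-3\right)\right)} = \frac{1}{- \frac{81}{199063} - 5313} = \frac{1}{- \frac{1057621800}{199063}} = - \frac{199063}{1057621800}$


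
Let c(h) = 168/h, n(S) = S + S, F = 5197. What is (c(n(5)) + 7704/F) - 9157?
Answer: -237469577/25985 ≈ -9138.7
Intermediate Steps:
n(S) = 2*S
(c(n(5)) + 7704/F) - 9157 = (168/((2*5)) + 7704/5197) - 9157 = (168/10 + 7704*(1/5197)) - 9157 = (168*(⅒) + 7704/5197) - 9157 = (84/5 + 7704/5197) - 9157 = 475068/25985 - 9157 = -237469577/25985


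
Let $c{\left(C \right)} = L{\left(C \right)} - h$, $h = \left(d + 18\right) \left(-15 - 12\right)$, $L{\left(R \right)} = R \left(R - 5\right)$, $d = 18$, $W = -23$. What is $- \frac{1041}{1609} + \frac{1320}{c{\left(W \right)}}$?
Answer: $\frac{55203}{325018} \approx 0.16985$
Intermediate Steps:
$L{\left(R \right)} = R \left(-5 + R\right)$
$h = -972$ ($h = \left(18 + 18\right) \left(-15 - 12\right) = 36 \left(-27\right) = -972$)
$c{\left(C \right)} = 972 + C \left(-5 + C\right)$ ($c{\left(C \right)} = C \left(-5 + C\right) - -972 = C \left(-5 + C\right) + 972 = 972 + C \left(-5 + C\right)$)
$- \frac{1041}{1609} + \frac{1320}{c{\left(W \right)}} = - \frac{1041}{1609} + \frac{1320}{972 - 23 \left(-5 - 23\right)} = \left(-1041\right) \frac{1}{1609} + \frac{1320}{972 - -644} = - \frac{1041}{1609} + \frac{1320}{972 + 644} = - \frac{1041}{1609} + \frac{1320}{1616} = - \frac{1041}{1609} + 1320 \cdot \frac{1}{1616} = - \frac{1041}{1609} + \frac{165}{202} = \frac{55203}{325018}$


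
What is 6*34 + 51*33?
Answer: 1887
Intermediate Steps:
6*34 + 51*33 = 204 + 1683 = 1887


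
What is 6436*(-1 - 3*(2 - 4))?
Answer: 32180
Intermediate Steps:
6436*(-1 - 3*(2 - 4)) = 6436*(-1 - (-6)) = 6436*(-1 - 3*(-2)) = 6436*(-1 + 6) = 6436*5 = 32180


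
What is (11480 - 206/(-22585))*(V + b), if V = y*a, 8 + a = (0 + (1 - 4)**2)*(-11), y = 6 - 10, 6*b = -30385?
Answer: -3606140329451/67755 ≈ -5.3223e+7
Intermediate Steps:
b = -30385/6 (b = (1/6)*(-30385) = -30385/6 ≈ -5064.2)
y = -4
a = -107 (a = -8 + (0 + (1 - 4)**2)*(-11) = -8 + (0 + (-3)**2)*(-11) = -8 + (0 + 9)*(-11) = -8 + 9*(-11) = -8 - 99 = -107)
V = 428 (V = -4*(-107) = 428)
(11480 - 206/(-22585))*(V + b) = (11480 - 206/(-22585))*(428 - 30385/6) = (11480 - 206*(-1/22585))*(-27817/6) = (11480 + 206/22585)*(-27817/6) = (259276006/22585)*(-27817/6) = -3606140329451/67755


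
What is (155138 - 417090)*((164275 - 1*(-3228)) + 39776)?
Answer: -54297148608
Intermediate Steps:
(155138 - 417090)*((164275 - 1*(-3228)) + 39776) = -261952*((164275 + 3228) + 39776) = -261952*(167503 + 39776) = -261952*207279 = -54297148608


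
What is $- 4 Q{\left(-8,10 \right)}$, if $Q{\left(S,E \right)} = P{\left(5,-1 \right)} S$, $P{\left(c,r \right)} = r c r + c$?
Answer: $320$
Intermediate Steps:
$P{\left(c,r \right)} = c + c r^{2}$ ($P{\left(c,r \right)} = c r r + c = c r^{2} + c = c + c r^{2}$)
$Q{\left(S,E \right)} = 10 S$ ($Q{\left(S,E \right)} = 5 \left(1 + \left(-1\right)^{2}\right) S = 5 \left(1 + 1\right) S = 5 \cdot 2 S = 10 S$)
$- 4 Q{\left(-8,10 \right)} = - 4 \cdot 10 \left(-8\right) = \left(-4\right) \left(-80\right) = 320$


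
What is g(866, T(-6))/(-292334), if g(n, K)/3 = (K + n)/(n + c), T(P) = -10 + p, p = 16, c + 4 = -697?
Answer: -436/8039185 ≈ -5.4234e-5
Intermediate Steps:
c = -701 (c = -4 - 697 = -701)
T(P) = 6 (T(P) = -10 + 16 = 6)
g(n, K) = 3*(K + n)/(-701 + n) (g(n, K) = 3*((K + n)/(n - 701)) = 3*((K + n)/(-701 + n)) = 3*(K + n)/(-701 + n))
g(866, T(-6))/(-292334) = (3*(6 + 866)/(-701 + 866))/(-292334) = (3*872/165)*(-1/292334) = (3*(1/165)*872)*(-1/292334) = (872/55)*(-1/292334) = -436/8039185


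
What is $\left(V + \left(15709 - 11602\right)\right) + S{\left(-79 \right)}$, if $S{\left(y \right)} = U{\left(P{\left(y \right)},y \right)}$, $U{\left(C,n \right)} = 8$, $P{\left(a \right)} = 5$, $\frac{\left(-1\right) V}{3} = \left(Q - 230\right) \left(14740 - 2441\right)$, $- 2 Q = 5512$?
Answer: $110178557$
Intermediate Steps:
$Q = -2756$ ($Q = \left(- \frac{1}{2}\right) 5512 = -2756$)
$V = 110174442$ ($V = - 3 \left(-2756 - 230\right) \left(14740 - 2441\right) = - 3 \left(\left(-2986\right) 12299\right) = \left(-3\right) \left(-36724814\right) = 110174442$)
$S{\left(y \right)} = 8$
$\left(V + \left(15709 - 11602\right)\right) + S{\left(-79 \right)} = \left(110174442 + \left(15709 - 11602\right)\right) + 8 = \left(110174442 + 4107\right) + 8 = 110178549 + 8 = 110178557$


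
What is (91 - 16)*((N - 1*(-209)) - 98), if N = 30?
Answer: 10575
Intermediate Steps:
(91 - 16)*((N - 1*(-209)) - 98) = (91 - 16)*((30 - 1*(-209)) - 98) = 75*((30 + 209) - 98) = 75*(239 - 98) = 75*141 = 10575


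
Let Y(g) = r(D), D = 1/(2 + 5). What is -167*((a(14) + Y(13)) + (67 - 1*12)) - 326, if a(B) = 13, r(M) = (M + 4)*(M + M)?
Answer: -582104/49 ≈ -11880.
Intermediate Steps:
D = 1/7 ≈ 0.14286
r(M) = 2*M*(4 + M) (r(M) = (4 + M)*(2*M) = 2*M*(4 + M))
Y(g) = 58/49 (Y(g) = 2*(1/7)*(4 + 1/7) = 2*(1/7)*(29/7) = 58/49)
-167*((a(14) + Y(13)) + (67 - 1*12)) - 326 = -167*((13 + 58/49) + (67 - 1*12)) - 326 = -167*(695/49 + (67 - 12)) - 326 = -167*(695/49 + 55) - 326 = -167*3390/49 - 326 = -566130/49 - 326 = -582104/49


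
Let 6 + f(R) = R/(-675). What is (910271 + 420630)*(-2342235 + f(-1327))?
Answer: -2104169584064548/675 ≈ -3.1173e+12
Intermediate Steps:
f(R) = -6 - R/675 (f(R) = -6 + R/(-675) = -6 + R*(-1/675) = -6 - R/675)
(910271 + 420630)*(-2342235 + f(-1327)) = (910271 + 420630)*(-2342235 + (-6 - 1/675*(-1327))) = 1330901*(-2342235 + (-6 + 1327/675)) = 1330901*(-2342235 - 2723/675) = 1330901*(-1581011348/675) = -2104169584064548/675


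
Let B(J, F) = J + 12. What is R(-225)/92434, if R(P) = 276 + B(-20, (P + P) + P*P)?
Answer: 134/46217 ≈ 0.0028994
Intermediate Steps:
B(J, F) = 12 + J
R(P) = 268 (R(P) = 276 + (12 - 20) = 276 - 8 = 268)
R(-225)/92434 = 268/92434 = 268*(1/92434) = 134/46217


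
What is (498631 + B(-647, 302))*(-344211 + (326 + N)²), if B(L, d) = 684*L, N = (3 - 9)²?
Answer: -11955044861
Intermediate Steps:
N = 36 (N = (-6)² = 36)
(498631 + B(-647, 302))*(-344211 + (326 + N)²) = (498631 + 684*(-647))*(-344211 + (326 + 36)²) = (498631 - 442548)*(-344211 + 362²) = 56083*(-344211 + 131044) = 56083*(-213167) = -11955044861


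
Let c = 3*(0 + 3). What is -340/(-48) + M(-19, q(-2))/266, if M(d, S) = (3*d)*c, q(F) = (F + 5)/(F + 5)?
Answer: 433/84 ≈ 5.1548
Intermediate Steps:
q(F) = 1 (q(F) = (5 + F)/(5 + F) = 1)
c = 9 (c = 3*3 = 9)
M(d, S) = 27*d (M(d, S) = (3*d)*9 = 27*d)
-340/(-48) + M(-19, q(-2))/266 = -340/(-48) + (27*(-19))/266 = -340*(-1/48) - 513*1/266 = 85/12 - 27/14 = 433/84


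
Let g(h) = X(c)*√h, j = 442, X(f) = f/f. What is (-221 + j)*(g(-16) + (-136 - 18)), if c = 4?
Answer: -34034 + 884*I ≈ -34034.0 + 884.0*I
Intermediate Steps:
X(f) = 1
g(h) = √h (g(h) = 1*√h = √h)
(-221 + j)*(g(-16) + (-136 - 18)) = (-221 + 442)*(√(-16) + (-136 - 18)) = 221*(4*I - 154) = 221*(-154 + 4*I) = -34034 + 884*I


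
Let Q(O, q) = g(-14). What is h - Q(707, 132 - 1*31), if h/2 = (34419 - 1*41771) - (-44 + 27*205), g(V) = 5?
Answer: -25691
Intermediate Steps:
Q(O, q) = 5
h = -25686 (h = 2*((34419 - 1*41771) - (-44 + 27*205)) = 2*((34419 - 41771) - (-44 + 5535)) = 2*(-7352 - 1*5491) = 2*(-7352 - 5491) = 2*(-12843) = -25686)
h - Q(707, 132 - 1*31) = -25686 - 1*5 = -25686 - 5 = -25691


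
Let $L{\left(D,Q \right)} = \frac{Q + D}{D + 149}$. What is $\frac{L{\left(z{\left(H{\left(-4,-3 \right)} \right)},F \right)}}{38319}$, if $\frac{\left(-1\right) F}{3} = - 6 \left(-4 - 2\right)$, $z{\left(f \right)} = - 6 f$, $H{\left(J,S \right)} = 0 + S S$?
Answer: $- \frac{54}{1213435} \approx -4.4502 \cdot 10^{-5}$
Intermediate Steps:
$H{\left(J,S \right)} = S^{2}$ ($H{\left(J,S \right)} = 0 + S^{2} = S^{2}$)
$F = -108$ ($F = - 3 \left(- 6 \left(-4 - 2\right)\right) = - 3 \left(\left(-6\right) \left(-6\right)\right) = \left(-3\right) 36 = -108$)
$L{\left(D,Q \right)} = \frac{D + Q}{149 + D}$
$\frac{L{\left(z{\left(H{\left(-4,-3 \right)} \right)},F \right)}}{38319} = \frac{\frac{1}{149 - 6 \left(-3\right)^{2}} \left(- 6 \left(-3\right)^{2} - 108\right)}{38319} = \frac{\left(-6\right) 9 - 108}{149 - 54} \cdot \frac{1}{38319} = \frac{-54 - 108}{149 - 54} \cdot \frac{1}{38319} = \frac{1}{95} \left(-162\right) \frac{1}{38319} = \left(- \frac{162}{95}\right) \frac{1}{38319} = - \frac{54}{1213435}$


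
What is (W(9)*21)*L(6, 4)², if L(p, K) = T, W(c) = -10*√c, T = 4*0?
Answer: 0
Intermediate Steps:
T = 0
L(p, K) = 0
(W(9)*21)*L(6, 4)² = (-10*√9*21)*0² = (-10*3*21)*0 = -30*21*0 = -630*0 = 0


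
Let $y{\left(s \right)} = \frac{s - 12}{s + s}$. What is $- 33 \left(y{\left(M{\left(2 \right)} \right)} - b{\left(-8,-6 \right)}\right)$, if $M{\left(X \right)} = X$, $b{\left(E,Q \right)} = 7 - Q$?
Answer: $\frac{1023}{2} \approx 511.5$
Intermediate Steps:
$y{\left(s \right)} = \frac{-12 + s}{2 s}$
$- 33 \left(y{\left(M{\left(2 \right)} \right)} - b{\left(-8,-6 \right)}\right) = - 33 \left(\frac{-12 + 2}{2 \cdot 2} - \left(7 - -6\right)\right) = - 33 \left(\frac{1}{2} \cdot \frac{1}{2} \left(-10\right) - \left(7 + 6\right)\right) = - 33 \left(- \frac{5}{2} - 13\right) = \left(-33\right) \left(- \frac{31}{2}\right) = \frac{1023}{2}$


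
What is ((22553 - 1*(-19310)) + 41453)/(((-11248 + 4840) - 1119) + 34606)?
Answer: 83316/27079 ≈ 3.0768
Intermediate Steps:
((22553 - 1*(-19310)) + 41453)/(((-11248 + 4840) - 1119) + 34606) = ((22553 + 19310) + 41453)/((-6408 - 1119) + 34606) = (41863 + 41453)/(-7527 + 34606) = 83316/27079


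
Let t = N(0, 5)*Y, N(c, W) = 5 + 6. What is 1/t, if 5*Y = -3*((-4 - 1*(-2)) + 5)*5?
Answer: -1/99 ≈ -0.010101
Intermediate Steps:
N(c, W) = 11
Y = -9 (Y = (-3*((-4 - 1*(-2)) + 5)*5)/5 = (-3*((-4 + 2) + 5)*5)/5 = (-3*(-2 + 5)*5)/5 = (-3*3*5)/5 = (-9*5)/5 = (⅕)*(-45) = -9)
t = -99 (t = 11*(-9) = -99)
1/t = 1/(-99) = -1/99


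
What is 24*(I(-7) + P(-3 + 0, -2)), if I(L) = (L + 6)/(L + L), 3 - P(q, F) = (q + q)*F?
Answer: -1500/7 ≈ -214.29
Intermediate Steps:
P(q, F) = 3 - 2*F*q (P(q, F) = 3 - (q + q)*F = 3 - 2*q*F = 3 - 2*F*q)
I(L) = (6 + L)/(2*L) (I(L) = (6 + L)/((2*L)) = (6 + L)*(1/(2*L)) = (6 + L)/(2*L))
24*(I(-7) + P(-3 + 0, -2)) = 24*((½)*(6 - 7)/(-7) + (3 - 2*(-2)*(-3 + 0))) = 24*((½)*(-⅐)*(-1) + (3 - 2*(-2)*(-3))) = 24*(1/14 + (3 - 12)) = 24*(1/14 - 9) = 24*(-125/14) = -1500/7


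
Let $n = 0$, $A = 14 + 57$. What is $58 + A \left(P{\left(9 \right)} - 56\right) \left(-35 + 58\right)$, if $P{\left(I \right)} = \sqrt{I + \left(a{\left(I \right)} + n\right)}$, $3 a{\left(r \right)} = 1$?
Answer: $-91390 + \frac{3266 \sqrt{21}}{3} \approx -86401.0$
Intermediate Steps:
$a{\left(r \right)} = \frac{1}{3}$ ($a{\left(r \right)} = \frac{1}{3} \cdot 1 = \frac{1}{3}$)
$A = 71$
$P{\left(I \right)} = \sqrt{\frac{1}{3} + I}$ ($P{\left(I \right)} = \sqrt{I + \left(\frac{1}{3} + 0\right)} = \sqrt{I + \frac{1}{3}} = \sqrt{\frac{1}{3} + I}$)
$58 + A \left(P{\left(9 \right)} - 56\right) \left(-35 + 58\right) = 58 + 71 \left(\frac{\sqrt{3 + 9 \cdot 9}}{3} - 56\right) \left(-35 + 58\right) = 58 + 71 \left(\frac{\sqrt{3 + 81}}{3} - 56\right) 23 = 58 + 71 \left(\frac{\sqrt{84}}{3} - 56\right) 23 = 58 + 71 \left(\frac{2 \sqrt{21}}{3} - 56\right) 23 = 58 + 71 \left(-56 + \frac{2 \sqrt{21}}{3}\right) 23 = 58 + 71 \left(-1288 + \frac{46 \sqrt{21}}{3}\right) = 58 - \left(91448 - \frac{3266 \sqrt{21}}{3}\right) = -91390 + \frac{3266 \sqrt{21}}{3}$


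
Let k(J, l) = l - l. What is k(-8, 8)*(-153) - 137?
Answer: -137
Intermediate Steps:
k(J, l) = 0
k(-8, 8)*(-153) - 137 = 0*(-153) - 137 = 0 - 137 = -137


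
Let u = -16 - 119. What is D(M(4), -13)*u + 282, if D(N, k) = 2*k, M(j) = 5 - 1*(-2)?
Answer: 3792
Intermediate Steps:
M(j) = 7 (M(j) = 5 + 2 = 7)
u = -135
D(M(4), -13)*u + 282 = (2*(-13))*(-135) + 282 = -26*(-135) + 282 = 3510 + 282 = 3792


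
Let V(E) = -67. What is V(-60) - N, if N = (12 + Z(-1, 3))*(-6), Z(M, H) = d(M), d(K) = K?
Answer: -1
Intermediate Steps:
Z(M, H) = M
N = -66 (N = (12 - 1)*(-6) = 11*(-6) = -66)
V(-60) - N = -67 - 1*(-66) = -67 + 66 = -1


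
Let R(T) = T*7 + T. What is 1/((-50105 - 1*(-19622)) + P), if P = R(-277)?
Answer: -1/32699 ≈ -3.0582e-5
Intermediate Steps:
R(T) = 8*T (R(T) = 7*T + T = 8*T)
P = -2216 (P = 8*(-277) = -2216)
1/((-50105 - 1*(-19622)) + P) = 1/((-50105 - 1*(-19622)) - 2216) = 1/((-50105 + 19622) - 2216) = 1/(-30483 - 2216) = 1/(-32699) = -1/32699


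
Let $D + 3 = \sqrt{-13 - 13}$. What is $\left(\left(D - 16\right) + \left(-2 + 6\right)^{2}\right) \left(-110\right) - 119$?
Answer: $211 - 110 i \sqrt{26} \approx 211.0 - 560.89 i$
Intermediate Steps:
$D = -3 + i \sqrt{26}$ ($D = -3 + \sqrt{-13 - 13} = -3 + \sqrt{-26} = -3 + i \sqrt{26} \approx -3.0 + 5.099 i$)
$\left(\left(D - 16\right) + \left(-2 + 6\right)^{2}\right) \left(-110\right) - 119 = \left(\left(\left(-3 + i \sqrt{26}\right) - 16\right) + \left(-2 + 6\right)^{2}\right) \left(-110\right) - 119 = \left(\left(-19 + i \sqrt{26}\right) + 4^{2}\right) \left(-110\right) - 119 = \left(\left(-19 + i \sqrt{26}\right) + 16\right) \left(-110\right) - 119 = \left(-3 + i \sqrt{26}\right) \left(-110\right) - 119 = \left(330 - 110 i \sqrt{26}\right) - 119 = 211 - 110 i \sqrt{26}$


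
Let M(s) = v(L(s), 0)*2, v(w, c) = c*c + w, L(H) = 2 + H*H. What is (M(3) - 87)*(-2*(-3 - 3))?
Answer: -780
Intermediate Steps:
L(H) = 2 + H²
v(w, c) = w + c² (v(w, c) = c² + w = w + c²)
M(s) = 4 + 2*s² (M(s) = ((2 + s²) + 0²)*2 = ((2 + s²) + 0)*2 = (2 + s²)*2 = 4 + 2*s²)
(M(3) - 87)*(-2*(-3 - 3)) = ((4 + 2*3²) - 87)*(-2*(-3 - 3)) = ((4 + 2*9) - 87)*(-2*(-6)) = ((4 + 18) - 87)*12 = (22 - 87)*12 = -65*12 = -780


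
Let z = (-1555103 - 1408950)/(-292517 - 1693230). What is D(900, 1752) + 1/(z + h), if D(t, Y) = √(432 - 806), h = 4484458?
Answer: 1985747/8905001984179 + I*√374 ≈ 2.2299e-7 + 19.339*I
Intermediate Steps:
z = 2964053/1985747 (z = -2964053/(-1985747) = -2964053*(-1/1985747) = 2964053/1985747 ≈ 1.4927)
D(t, Y) = I*√374 (D(t, Y) = √(-374) = I*√374)
D(900, 1752) + 1/(z + h) = I*√374 + 1/(2964053/1985747 + 4484458) = I*√374 + 1/(8905001984179/1985747) = I*√374 + 1985747/8905001984179 = 1985747/8905001984179 + I*√374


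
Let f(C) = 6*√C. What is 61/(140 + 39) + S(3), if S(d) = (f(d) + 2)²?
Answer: 20109/179 + 24*√3 ≈ 153.91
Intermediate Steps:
S(d) = (2 + 6*√d)² (S(d) = (6*√d + 2)² = (2 + 6*√d)²)
61/(140 + 39) + S(3) = 61/(140 + 39) + 4*(1 + 3*√3)² = 61/179 + 4*(1 + 3*√3)²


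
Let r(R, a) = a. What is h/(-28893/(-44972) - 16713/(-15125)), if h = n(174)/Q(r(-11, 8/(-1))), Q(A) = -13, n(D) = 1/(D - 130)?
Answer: -15459125/15452107593 ≈ -0.0010005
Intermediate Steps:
n(D) = 1/(-130 + D)
h = -1/572 (h = 1/((-130 + 174)*(-13)) = -1/13/44 = (1/44)*(-1/13) = -1/572 ≈ -0.0017483)
h/(-28893/(-44972) - 16713/(-15125)) = -1/(572*(-28893/(-44972) - 16713/(-15125))) = -1/(572*(-28893*(-1/44972) - 16713*(-1/15125))) = -1/(572*(28893/44972 + 16713/15125)) = -1/(572*1188623661/680201500) = -1/572*680201500/1188623661 = -15459125/15452107593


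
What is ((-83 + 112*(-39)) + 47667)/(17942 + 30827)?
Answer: 43216/48769 ≈ 0.88614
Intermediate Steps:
((-83 + 112*(-39)) + 47667)/(17942 + 30827) = ((-83 - 4368) + 47667)/48769 = (-4451 + 47667)*(1/48769) = 43216*(1/48769) = 43216/48769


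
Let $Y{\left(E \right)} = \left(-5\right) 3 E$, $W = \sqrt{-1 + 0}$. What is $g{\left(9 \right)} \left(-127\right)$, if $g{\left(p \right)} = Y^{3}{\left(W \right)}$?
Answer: $- 428625 i \approx - 4.2863 \cdot 10^{5} i$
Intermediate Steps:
$W = i$ ($W = \sqrt{-1} = i \approx 1.0 i$)
$Y{\left(E \right)} = - 15 E$
$g{\left(p \right)} = 3375 i$ ($g{\left(p \right)} = \left(- 15 i\right)^{3} = 3375 i$)
$g{\left(9 \right)} \left(-127\right) = 3375 i \left(-127\right) = - 428625 i$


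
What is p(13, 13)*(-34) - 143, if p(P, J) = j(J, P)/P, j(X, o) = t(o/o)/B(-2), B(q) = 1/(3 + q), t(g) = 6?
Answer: -2063/13 ≈ -158.69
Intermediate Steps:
j(X, o) = 6 (j(X, o) = 6/(1/(3 - 2)) = 6/(1/1) = 6/1 = 6*1 = 6)
p(P, J) = 6/P
p(13, 13)*(-34) - 143 = (6/13)*(-34) - 143 = -204/13 - 143 = -2063/13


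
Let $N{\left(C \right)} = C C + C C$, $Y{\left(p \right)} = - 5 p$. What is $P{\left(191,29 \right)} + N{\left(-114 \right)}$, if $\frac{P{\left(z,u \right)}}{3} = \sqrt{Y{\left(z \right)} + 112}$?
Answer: $25992 + 3 i \sqrt{843} \approx 25992.0 + 87.103 i$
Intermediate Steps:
$P{\left(z,u \right)} = 3 \sqrt{112 - 5 z}$ ($P{\left(z,u \right)} = 3 \sqrt{- 5 z + 112} = 3 \sqrt{112 - 5 z}$)
$N{\left(C \right)} = 2 C^{2}$ ($N{\left(C \right)} = C^{2} + C^{2} = 2 C^{2}$)
$P{\left(191,29 \right)} + N{\left(-114 \right)} = 3 \sqrt{112 - 955} + 2 \left(-114\right)^{2} = 3 \sqrt{112 - 955} + 2 \cdot 12996 = 3 \sqrt{-843} + 25992 = 3 i \sqrt{843} + 25992 = 25992 + 3 i \sqrt{843}$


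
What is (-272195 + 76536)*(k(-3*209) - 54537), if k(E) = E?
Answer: 10793333076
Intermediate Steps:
(-272195 + 76536)*(k(-3*209) - 54537) = (-272195 + 76536)*(-3*209 - 54537) = -195659*(-627 - 54537) = -195659*(-55164) = 10793333076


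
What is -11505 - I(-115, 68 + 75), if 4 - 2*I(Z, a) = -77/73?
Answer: -1680099/146 ≈ -11508.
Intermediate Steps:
I(Z, a) = 369/146 (I(Z, a) = 2 - (-77)/(2*73) = 2 - ½*(-77/73) = 2 + 77/146 = 369/146)
-11505 - I(-115, 68 + 75) = -11505 - 1*369/146 = -11505 - 369/146 = -1680099/146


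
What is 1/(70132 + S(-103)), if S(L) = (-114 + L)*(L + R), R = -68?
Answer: 1/107239 ≈ 9.3250e-6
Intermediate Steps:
S(L) = (-114 + L)*(-68 + L) (S(L) = (-114 + L)*(L - 68) = (-114 + L)*(-68 + L))
1/(70132 + S(-103)) = 1/(70132 + (7752 + (-103)² - 182*(-103))) = 1/(70132 + (7752 + 10609 + 18746)) = 1/(70132 + 37107) = 1/107239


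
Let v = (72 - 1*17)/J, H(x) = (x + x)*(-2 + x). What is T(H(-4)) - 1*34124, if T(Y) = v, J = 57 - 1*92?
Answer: -238879/7 ≈ -34126.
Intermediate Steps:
H(x) = 2*x*(-2 + x) (H(x) = (2*x)*(-2 + x) = 2*x*(-2 + x))
J = -35 (J = 57 - 92 = -35)
v = -11/7 (v = (72 - 1*17)/(-35) = (72 - 17)*(-1/35) = 55*(-1/35) = -11/7 ≈ -1.5714)
T(Y) = -11/7
T(H(-4)) - 1*34124 = -11/7 - 1*34124 = -11/7 - 34124 = -238879/7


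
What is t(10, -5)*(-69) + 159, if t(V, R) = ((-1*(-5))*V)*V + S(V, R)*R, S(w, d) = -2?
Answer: -35031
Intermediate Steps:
t(V, R) = -2*R + 5*V² (t(V, R) = ((-1*(-5))*V)*V - 2*R = (5*V)*V - 2*R = 5*V² - 2*R = -2*R + 5*V²)
t(10, -5)*(-69) + 159 = (-2*(-5) + 5*10²)*(-69) + 159 = (10 + 5*100)*(-69) + 159 = (10 + 500)*(-69) + 159 = 510*(-69) + 159 = -35190 + 159 = -35031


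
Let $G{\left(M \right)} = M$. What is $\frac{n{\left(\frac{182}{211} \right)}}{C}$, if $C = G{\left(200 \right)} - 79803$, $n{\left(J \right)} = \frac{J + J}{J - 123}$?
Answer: $\frac{364}{2051448913} \approx 1.7744 \cdot 10^{-7}$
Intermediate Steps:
$n{\left(J \right)} = \frac{2 J}{-123 + J}$
$C = -79603$ ($C = 200 - 79803 = -79603$)
$\frac{n{\left(\frac{182}{211} \right)}}{C} = \frac{2 \cdot \frac{182}{211} \frac{1}{-123 + \frac{182}{211}}}{-79603} = \frac{2 \cdot 182 \cdot \frac{1}{211}}{-123 + 182 \cdot \frac{1}{211}} \left(- \frac{1}{79603}\right) = 2 \cdot \frac{182}{211} \frac{1}{-123 + \frac{182}{211}} \left(- \frac{1}{79603}\right) = 2 \cdot \frac{182}{211} \frac{1}{- \frac{25771}{211}} \left(- \frac{1}{79603}\right) = 2 \cdot \frac{182}{211} \left(- \frac{211}{25771}\right) \left(- \frac{1}{79603}\right) = \left(- \frac{364}{25771}\right) \left(- \frac{1}{79603}\right) = \frac{364}{2051448913}$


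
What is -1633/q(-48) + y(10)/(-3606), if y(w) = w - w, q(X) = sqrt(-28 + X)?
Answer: 1633*I*sqrt(19)/38 ≈ 187.32*I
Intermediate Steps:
y(w) = 0
-1633/q(-48) + y(10)/(-3606) = -1633/sqrt(-28 - 48) + 0/(-3606) = -1633*(-I*sqrt(19)/38) + 0*(-1/3606) = -1633*(-I*sqrt(19)/38) + 0 = -(-1633)*I*sqrt(19)/38 + 0 = 1633*I*sqrt(19)/38 + 0 = 1633*I*sqrt(19)/38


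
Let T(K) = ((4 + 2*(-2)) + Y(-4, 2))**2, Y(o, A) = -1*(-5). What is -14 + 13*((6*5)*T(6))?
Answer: 9736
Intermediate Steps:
Y(o, A) = 5
T(K) = 25 (T(K) = ((4 + 2*(-2)) + 5)**2 = ((4 - 4) + 5)**2 = (0 + 5)**2 = 5**2 = 25)
-14 + 13*((6*5)*T(6)) = -14 + 13*((6*5)*25) = -14 + 13*(30*25) = -14 + 13*750 = -14 + 9750 = 9736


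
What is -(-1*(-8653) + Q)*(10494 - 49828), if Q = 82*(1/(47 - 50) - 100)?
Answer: 50229518/3 ≈ 1.6743e+7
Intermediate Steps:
Q = -24682/3 (Q = 82*(1/(-3) - 100) = 82*(-⅓ - 100) = 82*(-301/3) = -24682/3 ≈ -8227.3)
-(-1*(-8653) + Q)*(10494 - 49828) = -(-1*(-8653) - 24682/3)*(10494 - 49828) = -(8653 - 24682/3)*(-39334) = -1277*(-39334)/3 = -1*(-50229518/3) = 50229518/3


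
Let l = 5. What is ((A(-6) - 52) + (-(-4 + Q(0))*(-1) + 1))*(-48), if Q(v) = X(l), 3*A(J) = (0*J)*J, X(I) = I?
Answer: 2400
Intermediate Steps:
A(J) = 0 (A(J) = ((0*J)*J)/3 = (0*J)/3 = (1/3)*0 = 0)
Q(v) = 5
((A(-6) - 52) + (-(-4 + Q(0))*(-1) + 1))*(-48) = ((0 - 52) + (-(-4 + 5)*(-1) + 1))*(-48) = (-52 + (-(-1) + 1))*(-48) = (-52 + (-1*(-1) + 1))*(-48) = (-52 + (1 + 1))*(-48) = (-52 + 2)*(-48) = -50*(-48) = 2400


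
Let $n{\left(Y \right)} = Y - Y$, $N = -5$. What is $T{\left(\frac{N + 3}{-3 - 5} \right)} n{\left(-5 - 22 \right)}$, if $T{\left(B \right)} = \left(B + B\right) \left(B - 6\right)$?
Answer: $0$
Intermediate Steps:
$n{\left(Y \right)} = 0$
$T{\left(B \right)} = 2 B \left(-6 + B\right)$
$T{\left(\frac{N + 3}{-3 - 5} \right)} n{\left(-5 - 22 \right)} = 2 \frac{-5 + 3}{-3 - 5} \left(-6 + \frac{-5 + 3}{-3 - 5}\right) 0 = 2 \left(- \frac{2}{-8}\right) \left(-6 - \frac{2}{-8}\right) 0 = 2 \left(\left(-2\right) \left(- \frac{1}{8}\right)\right) \left(-6 - - \frac{1}{4}\right) 0 = 2 \cdot \frac{1}{4} \left(-6 + \frac{1}{4}\right) 0 = 2 \cdot \frac{1}{4} \left(- \frac{23}{4}\right) 0 = \left(- \frac{23}{8}\right) 0 = 0$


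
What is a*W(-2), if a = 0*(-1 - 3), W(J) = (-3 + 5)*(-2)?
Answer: 0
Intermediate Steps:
W(J) = -4 (W(J) = 2*(-2) = -4)
a = 0 (a = 0*(-4) = 0)
a*W(-2) = 0*(-4) = 0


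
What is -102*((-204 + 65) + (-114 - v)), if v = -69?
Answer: 18768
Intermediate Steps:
-102*((-204 + 65) + (-114 - v)) = -102*((-204 + 65) + (-114 - 1*(-69))) = -102*(-139 + (-114 + 69)) = -102*(-139 - 45) = -102*(-184) = 18768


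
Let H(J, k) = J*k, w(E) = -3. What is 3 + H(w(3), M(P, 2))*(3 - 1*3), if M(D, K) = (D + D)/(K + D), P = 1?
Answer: 3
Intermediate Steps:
M(D, K) = 2*D/(D + K) (M(D, K) = (2*D)/(D + K) = 2*D/(D + K))
3 + H(w(3), M(P, 2))*(3 - 1*3) = 3 + (-6/(1 + 2))*(3 - 1*3) = 3 + (-6/3)*(3 - 3) = 3 - 6/3*0 = 3 - 3*⅔*0 = 3 - 2*0 = 3 + 0 = 3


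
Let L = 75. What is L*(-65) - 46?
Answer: -4921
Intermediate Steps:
L*(-65) - 46 = 75*(-65) - 46 = -4875 - 46 = -4921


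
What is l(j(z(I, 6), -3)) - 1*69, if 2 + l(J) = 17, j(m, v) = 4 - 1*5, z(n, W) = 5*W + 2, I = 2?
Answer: -54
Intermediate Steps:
z(n, W) = 2 + 5*W
j(m, v) = -1 (j(m, v) = 4 - 5 = -1)
l(J) = 15 (l(J) = -2 + 17 = 15)
l(j(z(I, 6), -3)) - 1*69 = 15 - 1*69 = 15 - 69 = -54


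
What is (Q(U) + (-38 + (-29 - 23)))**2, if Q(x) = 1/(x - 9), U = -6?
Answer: 1825201/225 ≈ 8112.0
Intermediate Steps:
Q(x) = 1/(-9 + x)
(Q(U) + (-38 + (-29 - 23)))**2 = (1/(-9 - 6) + (-38 + (-29 - 23)))**2 = (1/(-15) + (-38 - 52))**2 = (-1/15 - 90)**2 = (-1351/15)**2 = 1825201/225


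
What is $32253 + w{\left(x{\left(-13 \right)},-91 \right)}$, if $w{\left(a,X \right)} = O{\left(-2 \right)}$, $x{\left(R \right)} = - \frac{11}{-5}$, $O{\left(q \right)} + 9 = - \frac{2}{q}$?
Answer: $32245$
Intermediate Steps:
$O{\left(q \right)} = -9 - \frac{2}{q}$
$x{\left(R \right)} = \frac{11}{5}$ ($x{\left(R \right)} = \left(-11\right) \left(- \frac{1}{5}\right) = \frac{11}{5}$)
$w{\left(a,X \right)} = -8$ ($w{\left(a,X \right)} = -9 - \frac{2}{-2} = -9 - -1 = -9 + 1 = -8$)
$32253 + w{\left(x{\left(-13 \right)},-91 \right)} = 32253 - 8 = 32245$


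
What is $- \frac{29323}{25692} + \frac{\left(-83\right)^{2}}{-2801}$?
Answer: $- \frac{259125911}{71963292} \approx -3.6008$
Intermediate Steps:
$- \frac{29323}{25692} + \frac{\left(-83\right)^{2}}{-2801} = \left(-29323\right) \frac{1}{25692} + 6889 \left(- \frac{1}{2801}\right) = - \frac{29323}{25692} - \frac{6889}{2801} = - \frac{259125911}{71963292}$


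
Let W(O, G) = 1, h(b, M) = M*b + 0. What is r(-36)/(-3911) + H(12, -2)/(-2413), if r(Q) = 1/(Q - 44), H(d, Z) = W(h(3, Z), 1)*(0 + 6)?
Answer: -1874867/754979440 ≈ -0.0024833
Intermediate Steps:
h(b, M) = M*b
H(d, Z) = 6 (H(d, Z) = 1*(0 + 6) = 1*6 = 6)
r(Q) = 1/(-44 + Q)
r(-36)/(-3911) + H(12, -2)/(-2413) = 1/(-44 - 36*(-3911)) + 6/(-2413) = -1/3911/(-80) + 6*(-1/2413) = -1/80*(-1/3911) - 6/2413 = 1/312880 - 6/2413 = -1874867/754979440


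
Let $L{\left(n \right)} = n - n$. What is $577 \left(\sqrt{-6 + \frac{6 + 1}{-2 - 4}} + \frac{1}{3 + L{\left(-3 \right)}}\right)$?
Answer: $\frac{577}{3} + \frac{577 i \sqrt{258}}{6} \approx 192.33 + 1544.7 i$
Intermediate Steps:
$L{\left(n \right)} = 0$
$577 \left(\sqrt{-6 + \frac{6 + 1}{-2 - 4}} + \frac{1}{3 + L{\left(-3 \right)}}\right) = 577 \left(\sqrt{-6 + \frac{6 + 1}{-2 - 4}} + \frac{1}{3 + 0}\right) = 577 \left(\sqrt{-6 + \frac{7}{-6}} + \frac{1}{3}\right) = 577 \left(\sqrt{-6 + 7 \left(- \frac{1}{6}\right)} + \frac{1}{3}\right) = 577 \left(\sqrt{-6 - \frac{7}{6}} + \frac{1}{3}\right) = 577 \left(\sqrt{- \frac{43}{6}} + \frac{1}{3}\right) = 577 \left(\frac{i \sqrt{258}}{6} + \frac{1}{3}\right) = 577 \left(\frac{1}{3} + \frac{i \sqrt{258}}{6}\right) = \frac{577}{3} + \frac{577 i \sqrt{258}}{6}$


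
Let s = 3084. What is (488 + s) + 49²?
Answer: 5973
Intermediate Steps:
(488 + s) + 49² = (488 + 3084) + 49² = 3572 + 2401 = 5973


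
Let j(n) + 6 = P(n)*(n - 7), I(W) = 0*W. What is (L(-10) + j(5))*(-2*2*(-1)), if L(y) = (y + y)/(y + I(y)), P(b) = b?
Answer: -56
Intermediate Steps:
I(W) = 0
L(y) = 2 (L(y) = (y + y)/(y + 0) = (2*y)/y = 2)
j(n) = -6 + n*(-7 + n) (j(n) = -6 + n*(n - 7) = -6 + n*(-7 + n))
(L(-10) + j(5))*(-2*2*(-1)) = (2 + (-6 + 5² - 7*5))*(-2*2*(-1)) = (2 + (-6 + 25 - 35))*(-4*(-1)) = (2 - 16)*4 = -14*4 = -56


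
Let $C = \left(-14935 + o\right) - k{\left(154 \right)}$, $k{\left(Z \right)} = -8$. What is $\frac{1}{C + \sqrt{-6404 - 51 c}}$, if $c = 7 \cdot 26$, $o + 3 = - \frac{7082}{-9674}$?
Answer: $- \frac{349293647353}{5215065447792495} - \frac{23396569 i \sqrt{15686}}{5215065447792495} \approx -6.6978 \cdot 10^{-5} - 5.6189 \cdot 10^{-7} i$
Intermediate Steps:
$o = - \frac{10970}{4837}$ ($o = -3 - \frac{7082}{-9674} = -3 - - \frac{3541}{4837} = -3 + \frac{3541}{4837} = - \frac{10970}{4837} \approx -2.2679$)
$c = 182$
$C = - \frac{72212869}{4837}$ ($C = \left(-14935 - \frac{10970}{4837}\right) - -8 = - \frac{72251565}{4837} + 8 = - \frac{72212869}{4837} \approx -14929.0$)
$\frac{1}{C + \sqrt{-6404 - 51 c}} = \frac{1}{- \frac{72212869}{4837} + \sqrt{-6404 - 9282}} = \frac{1}{- \frac{72212869}{4837} + \sqrt{-15686}} = \frac{1}{- \frac{72212869}{4837} + i \sqrt{15686}}$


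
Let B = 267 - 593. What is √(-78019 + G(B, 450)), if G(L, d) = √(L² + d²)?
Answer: √(-78019 + 2*√77194) ≈ 278.32*I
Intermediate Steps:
B = -326
√(-78019 + G(B, 450)) = √(-78019 + √((-326)² + 450²)) = √(-78019 + √(106276 + 202500)) = √(-78019 + √308776) = √(-78019 + 2*√77194)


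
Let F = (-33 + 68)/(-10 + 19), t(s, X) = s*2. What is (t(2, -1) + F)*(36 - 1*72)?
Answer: -284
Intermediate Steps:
t(s, X) = 2*s
F = 35/9 ≈ 3.8889
(t(2, -1) + F)*(36 - 1*72) = (2*2 + 35/9)*(36 - 1*72) = (4 + 35/9)*(36 - 72) = (71/9)*(-36) = -284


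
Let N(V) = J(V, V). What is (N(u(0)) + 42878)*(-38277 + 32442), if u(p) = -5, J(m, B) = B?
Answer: -250163955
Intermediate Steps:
N(V) = V
(N(u(0)) + 42878)*(-38277 + 32442) = (-5 + 42878)*(-38277 + 32442) = 42873*(-5835) = -250163955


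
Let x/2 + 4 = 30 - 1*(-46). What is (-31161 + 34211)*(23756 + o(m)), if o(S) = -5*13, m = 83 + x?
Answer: 72257550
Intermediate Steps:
x = 144 (x = -8 + 2*(30 - 1*(-46)) = -8 + 2*(30 + 46) = -8 + 2*76 = -8 + 152 = 144)
m = 227 (m = 83 + 144 = 227)
o(S) = -65
(-31161 + 34211)*(23756 + o(m)) = (-31161 + 34211)*(23756 - 65) = 3050*23691 = 72257550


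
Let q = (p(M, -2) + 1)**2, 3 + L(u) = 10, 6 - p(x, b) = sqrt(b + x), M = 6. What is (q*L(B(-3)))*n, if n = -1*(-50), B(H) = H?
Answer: 8750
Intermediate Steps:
n = 50
p(x, b) = 6 - sqrt(b + x)
L(u) = 7 (L(u) = -3 + 10 = 7)
q = 25 (q = ((6 - sqrt(-2 + 6)) + 1)**2 = ((6 - sqrt(4)) + 1)**2 = ((6 - 1*2) + 1)**2 = ((6 - 2) + 1)**2 = (4 + 1)**2 = 5**2 = 25)
(q*L(B(-3)))*n = (25*7)*50 = 175*50 = 8750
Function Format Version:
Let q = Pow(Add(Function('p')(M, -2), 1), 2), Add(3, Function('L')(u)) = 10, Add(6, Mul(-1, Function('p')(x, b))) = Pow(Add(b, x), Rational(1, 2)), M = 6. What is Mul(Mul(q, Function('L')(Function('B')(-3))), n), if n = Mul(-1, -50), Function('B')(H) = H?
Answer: 8750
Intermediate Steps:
n = 50
Function('p')(x, b) = Add(6, Mul(-1, Pow(Add(b, x), Rational(1, 2))))
Function('L')(u) = 7 (Function('L')(u) = Add(-3, 10) = 7)
q = 25 (q = Pow(Add(Add(6, Mul(-1, Pow(Add(-2, 6), Rational(1, 2)))), 1), 2) = Pow(Add(Add(6, Mul(-1, Pow(4, Rational(1, 2)))), 1), 2) = Pow(Add(Add(6, Mul(-1, 2)), 1), 2) = Pow(Add(Add(6, -2), 1), 2) = Pow(Add(4, 1), 2) = Pow(5, 2) = 25)
Mul(Mul(q, Function('L')(Function('B')(-3))), n) = Mul(Mul(25, 7), 50) = Mul(175, 50) = 8750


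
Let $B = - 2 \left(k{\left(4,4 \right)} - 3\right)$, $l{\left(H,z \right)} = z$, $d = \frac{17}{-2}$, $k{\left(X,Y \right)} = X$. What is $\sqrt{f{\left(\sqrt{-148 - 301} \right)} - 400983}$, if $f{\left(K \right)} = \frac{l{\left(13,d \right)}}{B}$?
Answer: $\frac{i \sqrt{1603915}}{2} \approx 633.23 i$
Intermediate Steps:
$d = - \frac{17}{2}$ ($d = 17 \left(- \frac{1}{2}\right) = - \frac{17}{2} \approx -8.5$)
$B = -2$ ($B = - 2 \left(4 - 3\right) = \left(-2\right) 1 = -2$)
$f{\left(K \right)} = \frac{17}{4}$ ($f{\left(K \right)} = - \frac{17}{2 \left(-2\right)} = \left(- \frac{17}{2}\right) \left(- \frac{1}{2}\right) = \frac{17}{4}$)
$\sqrt{f{\left(\sqrt{-148 - 301} \right)} - 400983} = \sqrt{\frac{17}{4} - 400983} = \sqrt{- \frac{1603915}{4}} = \frac{i \sqrt{1603915}}{2}$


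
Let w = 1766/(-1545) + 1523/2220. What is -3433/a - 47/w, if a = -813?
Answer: 1010674703/9439743 ≈ 107.07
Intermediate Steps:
w = -34833/76220 (w = 1766*(-1/1545) + 1523*(1/2220) = -1766/1545 + 1523/2220 = -34833/76220 ≈ -0.45701)
-3433/a - 47/w = -3433/(-813) - 47/(-34833/76220) = -3433*(-1/813) - 47*(-76220/34833) = 3433/813 + 3582340/34833 = 1010674703/9439743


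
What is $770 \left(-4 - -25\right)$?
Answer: $16170$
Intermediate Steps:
$770 \left(-4 - -25\right) = 770 \left(-4 + 25\right) = 770 \cdot 21 = 16170$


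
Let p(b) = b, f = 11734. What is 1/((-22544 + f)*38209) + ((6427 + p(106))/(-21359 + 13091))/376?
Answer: -28706263727/13660035398880 ≈ -0.0021015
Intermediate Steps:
1/((-22544 + f)*38209) + ((6427 + p(106))/(-21359 + 13091))/376 = 1/((-22544 + 11734)*38209) + ((6427 + 106)/(-21359 + 13091))/376 = (1/38209)/(-10810) + (6533/(-8268))*(1/376) = -1/10810*1/38209 + (6533*(-1/8268))*(1/376) = -1/413039290 - 6533/8268*1/376 = -1/413039290 - 139/66144 = -28706263727/13660035398880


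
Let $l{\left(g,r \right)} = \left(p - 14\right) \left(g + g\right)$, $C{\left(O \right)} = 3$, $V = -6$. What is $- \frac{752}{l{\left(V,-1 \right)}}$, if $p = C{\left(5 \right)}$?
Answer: $- \frac{188}{33} \approx -5.697$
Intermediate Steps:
$p = 3$
$l{\left(g,r \right)} = - 22 g$ ($l{\left(g,r \right)} = \left(3 - 14\right) \left(g + g\right) = - 11 \cdot 2 g = - 22 g$)
$- \frac{752}{l{\left(V,-1 \right)}} = - \frac{752}{\left(-22\right) \left(-6\right)} = - \frac{752}{132} = \left(-752\right) \frac{1}{132} = - \frac{188}{33}$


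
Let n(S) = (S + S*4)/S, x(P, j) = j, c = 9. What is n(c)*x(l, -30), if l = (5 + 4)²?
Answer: -150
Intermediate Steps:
l = 81 (l = 9² = 81)
n(S) = 5 (n(S) = (S + 4*S)/S = (5*S)/S = 5)
n(c)*x(l, -30) = 5*(-30) = -150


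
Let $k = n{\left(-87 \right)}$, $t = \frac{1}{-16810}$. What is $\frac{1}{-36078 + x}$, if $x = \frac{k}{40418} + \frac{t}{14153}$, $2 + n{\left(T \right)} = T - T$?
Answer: $- \frac{4807962193370}{173461660250334999} \approx -2.7718 \cdot 10^{-5}$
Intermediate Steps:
$n{\left(T \right)} = -2$ ($n{\left(T \right)} = -2 + \left(T - T\right) = -2 + 0 = -2$)
$t = - \frac{1}{16810} \approx -5.9488 \cdot 10^{-5}$
$k = -2$
$x = - \frac{237932139}{4807962193370}$ ($x = - \frac{2}{40418} - \frac{1}{16810 \cdot 14153} = \left(-2\right) \frac{1}{40418} - \frac{1}{237911930} = - \frac{1}{20209} - \frac{1}{237911930} = - \frac{237932139}{4807962193370} \approx -4.9487 \cdot 10^{-5}$)
$\frac{1}{-36078 + x} = \frac{1}{-36078 - \frac{237932139}{4807962193370}} = \frac{1}{- \frac{173461660250334999}{4807962193370}} = - \frac{4807962193370}{173461660250334999}$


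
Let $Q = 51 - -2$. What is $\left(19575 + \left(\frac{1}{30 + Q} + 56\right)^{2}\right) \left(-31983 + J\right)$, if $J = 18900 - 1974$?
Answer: $- \frac{2355899166432}{6889} \approx -3.4198 \cdot 10^{8}$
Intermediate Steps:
$Q = 53$ ($Q = 51 + 2 = 53$)
$J = 16926$
$\left(19575 + \left(\frac{1}{30 + Q} + 56\right)^{2}\right) \left(-31983 + J\right) = \left(19575 + \left(\frac{1}{30 + 53} + 56\right)^{2}\right) \left(-31983 + 16926\right) = \left(19575 + \left(\frac{1}{83} + 56\right)^{2}\right) \left(-15057\right) = \left(19575 + \left(\frac{4649}{83}\right)^{2}\right) \left(-15057\right) = \left(19575 + \frac{21613201}{6889}\right) \left(-15057\right) = \frac{156465376}{6889} \left(-15057\right) = - \frac{2355899166432}{6889}$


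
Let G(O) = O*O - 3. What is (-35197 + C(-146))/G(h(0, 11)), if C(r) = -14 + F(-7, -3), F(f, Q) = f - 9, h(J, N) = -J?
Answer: 35227/3 ≈ 11742.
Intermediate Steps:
G(O) = -3 + O² (G(O) = O² - 3 = -3 + O²)
F(f, Q) = -9 + f
C(r) = -30 (C(r) = -14 + (-9 - 7) = -14 - 16 = -30)
(-35197 + C(-146))/G(h(0, 11)) = (-35197 - 30)/(-3 + (-1*0)²) = -35227/(-3 + 0²) = -35227/(-3 + 0) = -35227/(-3) = -35227*(-⅓) = 35227/3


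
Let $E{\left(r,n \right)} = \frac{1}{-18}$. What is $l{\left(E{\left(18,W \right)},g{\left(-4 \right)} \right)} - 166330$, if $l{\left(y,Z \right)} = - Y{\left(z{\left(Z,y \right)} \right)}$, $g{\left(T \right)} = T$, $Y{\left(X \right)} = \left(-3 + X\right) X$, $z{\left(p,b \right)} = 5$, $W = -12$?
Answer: $-166340$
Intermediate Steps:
$Y{\left(X \right)} = X \left(-3 + X\right)$
$E{\left(r,n \right)} = - \frac{1}{18}$
$l{\left(y,Z \right)} = -10$ ($l{\left(y,Z \right)} = - 5 \left(-3 + 5\right) = - 5 \cdot 2 = \left(-1\right) 10 = -10$)
$l{\left(E{\left(18,W \right)},g{\left(-4 \right)} \right)} - 166330 = -10 - 166330 = -166340$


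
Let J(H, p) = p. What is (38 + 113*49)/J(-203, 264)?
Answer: 5575/264 ≈ 21.117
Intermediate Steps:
(38 + 113*49)/J(-203, 264) = (38 + 113*49)/264 = (38 + 5537)*(1/264) = 5575*(1/264) = 5575/264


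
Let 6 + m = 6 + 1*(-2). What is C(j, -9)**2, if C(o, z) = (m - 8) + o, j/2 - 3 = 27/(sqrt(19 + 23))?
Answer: 598/7 - 72*sqrt(42)/7 ≈ 18.770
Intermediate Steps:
m = -2 (m = -6 + (6 + 1*(-2)) = -6 + (6 - 2) = -6 + 4 = -2)
j = 6 + 9*sqrt(42)/7 (j = 6 + 2*(27/(sqrt(19 + 23))) = 6 + 2*(27/(sqrt(42))) = 6 + 2*(27*(sqrt(42)/42)) = 6 + 2*(9*sqrt(42)/14) = 6 + 9*sqrt(42)/7 ≈ 14.332)
C(o, z) = -10 + o (C(o, z) = (-2 - 8) + o = -10 + o)
C(j, -9)**2 = (-10 + (6 + 9*sqrt(42)/7))**2 = (-4 + 9*sqrt(42)/7)**2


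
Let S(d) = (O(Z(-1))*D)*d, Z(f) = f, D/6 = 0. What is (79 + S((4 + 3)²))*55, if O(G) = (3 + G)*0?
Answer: 4345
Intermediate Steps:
D = 0 (D = 6*0 = 0)
O(G) = 0
S(d) = 0 (S(d) = (0*0)*d = 0*d = 0)
(79 + S((4 + 3)²))*55 = (79 + 0)*55 = 79*55 = 4345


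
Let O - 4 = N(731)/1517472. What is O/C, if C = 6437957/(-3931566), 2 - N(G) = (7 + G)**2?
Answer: -1810239109603/814118290392 ≈ -2.2236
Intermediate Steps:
N(G) = 2 - (7 + G)**2
C = -6437957/3931566 (C = 6437957*(-1/3931566) = -6437957/3931566 ≈ -1.6375)
O = 2762623/758736 (O = 4 + (2 - (7 + 731)**2)/1517472 = 4 + (2 - 1*738**2)*(1/1517472) = 4 + (2 - 1*544644)*(1/1517472) = 4 + (2 - 544644)*(1/1517472) = 4 - 544642*1/1517472 = 4 - 272321/758736 = 2762623/758736 ≈ 3.6411)
O/C = 2762623/(758736*(-6437957/3931566)) = (2762623/758736)*(-3931566/6437957) = -1810239109603/814118290392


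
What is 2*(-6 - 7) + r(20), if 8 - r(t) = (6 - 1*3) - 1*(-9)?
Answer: -30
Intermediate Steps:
r(t) = -4 (r(t) = 8 - ((6 - 1*3) - 1*(-9)) = 8 - ((6 - 3) + 9) = 8 - (3 + 9) = 8 - 1*12 = 8 - 12 = -4)
2*(-6 - 7) + r(20) = 2*(-6 - 7) - 4 = 2*(-13) - 4 = -26 - 4 = -30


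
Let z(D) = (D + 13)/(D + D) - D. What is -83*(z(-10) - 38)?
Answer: 46729/20 ≈ 2336.4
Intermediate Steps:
z(D) = -D + (13 + D)/(2*D) (z(D) = (13 + D)/((2*D)) - D = (13 + D)*(1/(2*D)) - D = (13 + D)/(2*D) - D = -D + (13 + D)/(2*D))
-83*(z(-10) - 38) = -83*((½ - 1*(-10) + (13/2)/(-10)) - 38) = -83*((½ + 10 + (13/2)*(-⅒)) - 38) = -83*((½ + 10 - 13/20) - 38) = -83*(197/20 - 38) = -83*(-563/20) = 46729/20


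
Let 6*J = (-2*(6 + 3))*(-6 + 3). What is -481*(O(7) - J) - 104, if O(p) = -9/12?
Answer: 18343/4 ≈ 4585.8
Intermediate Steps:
O(p) = -¾ (O(p) = -9*1/12 = -¾)
J = 9 (J = ((-2*(6 + 3))*(-6 + 3))/6 = (-2*9*(-3))/6 = (-18*(-3))/6 = (⅙)*54 = 9)
-481*(O(7) - J) - 104 = -481*(-¾ - 1*9) - 104 = -481*(-¾ - 9) - 104 = -481*(-39/4) - 104 = 18759/4 - 104 = 18343/4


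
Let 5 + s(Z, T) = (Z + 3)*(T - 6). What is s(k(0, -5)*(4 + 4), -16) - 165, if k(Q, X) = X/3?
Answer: 172/3 ≈ 57.333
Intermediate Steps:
k(Q, X) = X/3 (k(Q, X) = X*(1/3) = X/3)
s(Z, T) = -5 + (-6 + T)*(3 + Z) (s(Z, T) = -5 + (Z + 3)*(T - 6) = -5 + (3 + Z)*(-6 + T) = -5 + (-6 + T)*(3 + Z))
s(k(0, -5)*(4 + 4), -16) - 165 = (-23 - 6*(1/3)*(-5)*(4 + 4) + 3*(-16) - 16*(1/3)*(-5)*(4 + 4)) - 165 = (-23 - (-10)*8 - 48 - (-80)*8/3) - 165 = (-23 - 6*(-40/3) - 48 - 16*(-40/3)) - 165 = (-23 + 80 - 48 + 640/3) - 165 = 667/3 - 165 = 172/3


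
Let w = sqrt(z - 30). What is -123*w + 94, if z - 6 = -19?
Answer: 94 - 123*I*sqrt(43) ≈ 94.0 - 806.56*I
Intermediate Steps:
z = -13 (z = 6 - 19 = -13)
w = I*sqrt(43) (w = sqrt(-13 - 30) = sqrt(-43) = I*sqrt(43) ≈ 6.5574*I)
-123*w + 94 = -123*I*sqrt(43) + 94 = 94 - 123*I*sqrt(43)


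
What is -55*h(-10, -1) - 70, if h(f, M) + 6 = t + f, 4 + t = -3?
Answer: 1195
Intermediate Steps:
t = -7 (t = -4 - 3 = -7)
h(f, M) = -13 + f (h(f, M) = -6 + (-7 + f) = -13 + f)
-55*h(-10, -1) - 70 = -55*(-13 - 10) - 70 = -55*(-23) - 70 = 1265 - 70 = 1195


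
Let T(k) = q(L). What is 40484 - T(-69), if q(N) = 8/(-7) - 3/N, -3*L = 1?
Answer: 283333/7 ≈ 40476.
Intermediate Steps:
L = -1/3 (L = -1/3*1 = -1/3 ≈ -0.33333)
q(N) = -8/7 - 3/N (q(N) = 8*(-1/7) - 3/N = -8/7 - 3/N)
T(k) = 55/7 (T(k) = -8/7 - 3/(-1/3) = -8/7 - 3*(-3) = -8/7 + 9 = 55/7)
40484 - T(-69) = 40484 - 1*55/7 = 40484 - 55/7 = 283333/7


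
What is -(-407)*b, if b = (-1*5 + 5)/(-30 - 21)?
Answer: 0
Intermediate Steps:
b = 0 (b = (-5 + 5)/(-51) = 0*(-1/51) = 0)
-(-407)*b = -(-407)*0 = -1*0 = 0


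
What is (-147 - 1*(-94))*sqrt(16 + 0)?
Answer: -212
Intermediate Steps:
(-147 - 1*(-94))*sqrt(16 + 0) = (-147 + 94)*sqrt(16) = -53*4 = -212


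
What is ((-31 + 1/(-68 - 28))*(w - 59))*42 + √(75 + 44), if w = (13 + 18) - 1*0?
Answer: 145873/4 + √119 ≈ 36479.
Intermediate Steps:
w = 31 (w = 31 + 0 = 31)
((-31 + 1/(-68 - 28))*(w - 59))*42 + √(75 + 44) = ((-31 + 1/(-68 - 28))*(31 - 59))*42 + √(75 + 44) = ((-31 + 1/(-96))*(-28))*42 + √119 = ((-31 - 1/96)*(-28))*42 + √119 = -2977/96*(-28)*42 + √119 = (20839/24)*42 + √119 = 145873/4 + √119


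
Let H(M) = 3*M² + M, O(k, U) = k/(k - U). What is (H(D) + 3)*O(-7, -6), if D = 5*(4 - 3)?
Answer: 581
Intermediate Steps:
D = 5 (D = 5*1 = 5)
H(M) = M + 3*M²
(H(D) + 3)*O(-7, -6) = (5*(1 + 3*5) + 3)*(-7/(-7 - 1*(-6))) = (5*(1 + 15) + 3)*(-7/(-7 + 6)) = (5*16 + 3)*(-7/(-1)) = (80 + 3)*(-7*(-1)) = 83*7 = 581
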